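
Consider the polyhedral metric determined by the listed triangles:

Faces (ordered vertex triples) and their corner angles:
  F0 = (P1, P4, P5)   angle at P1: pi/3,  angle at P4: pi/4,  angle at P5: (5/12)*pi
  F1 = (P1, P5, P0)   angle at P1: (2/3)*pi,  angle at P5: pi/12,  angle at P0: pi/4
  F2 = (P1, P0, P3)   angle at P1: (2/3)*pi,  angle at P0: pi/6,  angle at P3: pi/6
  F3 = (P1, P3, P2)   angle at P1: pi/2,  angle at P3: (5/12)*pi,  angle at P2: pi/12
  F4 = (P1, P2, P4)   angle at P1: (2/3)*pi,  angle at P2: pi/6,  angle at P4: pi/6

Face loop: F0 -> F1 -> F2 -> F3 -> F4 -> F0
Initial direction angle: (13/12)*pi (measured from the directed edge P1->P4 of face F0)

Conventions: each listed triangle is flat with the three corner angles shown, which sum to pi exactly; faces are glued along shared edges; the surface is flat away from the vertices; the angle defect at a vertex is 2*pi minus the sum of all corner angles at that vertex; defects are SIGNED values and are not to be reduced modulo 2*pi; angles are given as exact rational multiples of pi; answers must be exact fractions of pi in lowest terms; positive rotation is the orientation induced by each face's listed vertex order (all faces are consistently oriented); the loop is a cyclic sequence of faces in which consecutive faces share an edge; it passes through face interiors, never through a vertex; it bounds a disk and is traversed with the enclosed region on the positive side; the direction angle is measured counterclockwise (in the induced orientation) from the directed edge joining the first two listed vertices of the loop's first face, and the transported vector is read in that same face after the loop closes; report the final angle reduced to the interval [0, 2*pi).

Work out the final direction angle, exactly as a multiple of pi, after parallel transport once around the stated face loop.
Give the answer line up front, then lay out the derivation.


Answer: final direction angle = pi/4

enclosed vertex P1: corner angles sum to (17/6)*pi, defect = 2*pi - (17/6)*pi = (-5/6)*pi
adding the enclosed defects to the starting angle (mod 2*pi, induced orientation) gives the holonomy
final angle = (13/12)*pi - (5/6)*pi = pi/4 (mod 2*pi)


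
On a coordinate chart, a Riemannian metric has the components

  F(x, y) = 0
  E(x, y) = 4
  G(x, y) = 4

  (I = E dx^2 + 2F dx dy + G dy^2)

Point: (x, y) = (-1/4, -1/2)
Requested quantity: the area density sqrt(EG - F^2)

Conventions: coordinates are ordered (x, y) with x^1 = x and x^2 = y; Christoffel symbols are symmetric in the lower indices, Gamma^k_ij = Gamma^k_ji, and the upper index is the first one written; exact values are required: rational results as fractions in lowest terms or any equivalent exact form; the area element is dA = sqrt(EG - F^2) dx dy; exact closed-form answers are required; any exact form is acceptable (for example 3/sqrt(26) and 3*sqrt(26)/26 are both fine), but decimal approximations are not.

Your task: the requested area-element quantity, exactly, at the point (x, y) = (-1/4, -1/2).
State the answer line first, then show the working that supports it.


Answer: sqrt(EG - F^2) = 4

E = 4, F = 0, G = 4; EG - F^2 = 16


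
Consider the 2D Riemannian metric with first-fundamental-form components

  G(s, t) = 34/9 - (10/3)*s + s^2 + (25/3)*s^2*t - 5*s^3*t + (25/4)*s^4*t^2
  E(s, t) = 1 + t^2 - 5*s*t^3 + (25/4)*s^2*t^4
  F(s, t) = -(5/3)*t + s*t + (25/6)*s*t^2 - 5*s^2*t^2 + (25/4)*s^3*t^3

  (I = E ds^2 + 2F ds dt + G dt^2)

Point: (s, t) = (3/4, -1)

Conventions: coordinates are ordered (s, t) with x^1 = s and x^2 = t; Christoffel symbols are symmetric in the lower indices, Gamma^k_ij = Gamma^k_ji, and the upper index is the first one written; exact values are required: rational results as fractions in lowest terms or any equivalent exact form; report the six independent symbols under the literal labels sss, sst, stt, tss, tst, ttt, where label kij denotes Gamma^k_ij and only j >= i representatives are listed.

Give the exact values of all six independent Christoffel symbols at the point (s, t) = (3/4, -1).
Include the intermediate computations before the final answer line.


E = 593/64, F = -1081/768, G = 11425/9216 at the point
E_s = 115/8, E_t = -437/16, F_s = -2857/192, F_t = 4891/768, G_s = 893/192, G_t = -705/512
EG - F^2 = 87601/9216;  g^inv = (9216/87601) * [[11425/9216, 1081/768], [1081/768, 593/64]]
first-kind symbols [ij,l] = (1/2)(d_i g_jl + d_j g_il - d_l g_ij): [ss,s] = E_s/2 = 115/16, [ss,t] = F_s - E_t/2 = -235/192, [st,s] = E_t/2 = -437/32, [st,t] = G_s/2 = 893/384, [tt,s] = F_t - G_s/2 = 1035/256, [tt,t] = G_t/2 = -705/1024
Gamma^s_ij = (G*[ij,s] - F*[ij,t])/(EG - F^2), Gamma^t_ij = (E*[ij,t] - F*[ij,s])/(EG - F^2)

Answer: Gamma_sss = 66240/87601, Gamma_sst = -125856/87601, Gamma_stt = 37260/87601, Gamma_tss = -11280/87601, Gamma_tst = 21432/87601, Gamma_ttt = -6345/87601


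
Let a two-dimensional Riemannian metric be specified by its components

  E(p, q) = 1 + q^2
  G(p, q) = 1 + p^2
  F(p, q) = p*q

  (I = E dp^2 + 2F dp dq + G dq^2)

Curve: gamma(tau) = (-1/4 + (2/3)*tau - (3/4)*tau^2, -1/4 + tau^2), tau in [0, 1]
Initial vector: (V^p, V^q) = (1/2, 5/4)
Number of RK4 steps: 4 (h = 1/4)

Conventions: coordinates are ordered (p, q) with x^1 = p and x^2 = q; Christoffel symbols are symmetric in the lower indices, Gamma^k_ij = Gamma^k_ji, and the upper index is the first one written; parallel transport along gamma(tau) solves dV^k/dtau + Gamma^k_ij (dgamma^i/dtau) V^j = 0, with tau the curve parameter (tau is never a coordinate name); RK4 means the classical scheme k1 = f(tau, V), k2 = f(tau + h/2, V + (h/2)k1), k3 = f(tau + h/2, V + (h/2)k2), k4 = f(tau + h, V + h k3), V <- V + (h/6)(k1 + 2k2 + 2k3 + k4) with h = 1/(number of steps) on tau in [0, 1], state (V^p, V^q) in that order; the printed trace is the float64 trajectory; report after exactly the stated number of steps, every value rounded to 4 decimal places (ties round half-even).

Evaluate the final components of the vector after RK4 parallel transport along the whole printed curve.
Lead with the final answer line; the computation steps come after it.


Answer: V^p = 0.5352, V^q = 1.3100

gamma'(tau) = (2/3 - (3/2)*tau, 2*tau); f(tau, V)^k = -Gamma^k_ij(gamma(tau)) gamma'^i(tau) V^j; h = 1/4; intermediate values shown to 6 dp
curve data and Christoffel symbols at the stage parameters:
  tau = 0.000000: gamma = (-0.250000, -0.250000), gamma' = (0.666667, 0.000000); Gamma_ppp = 0.000000, Gamma_ppq = -0.222222, Gamma_pqq = 0.000000, Gamma_qpp = 0.000000, Gamma_qpq = -0.222222, Gamma_qqq = 0.000000
  tau = 0.125000: gamma = (-0.178385, -0.234375), gamma' = (0.479167, 0.250000); Gamma_ppp = 0.000000, Gamma_ppq = -0.215665, Gamma_pqq = 0.000000, Gamma_qpp = 0.000000, Gamma_qpq = -0.164145, Gamma_qqq = 0.000000
  tau = 0.250000: gamma = (-0.130208, -0.187500), gamma' = (0.291667, 0.500000); Gamma_ppp = 0.000000, Gamma_ppq = -0.178213, Gamma_pqq = 0.000000, Gamma_qpp = 0.000000, Gamma_qpq = -0.123759, Gamma_qqq = 0.000000
  tau = 0.375000: gamma = (-0.105469, -0.109375), gamma' = (0.104167, 0.750000); Gamma_ppp = 0.000000, Gamma_ppq = -0.106907, Gamma_pqq = 0.000000, Gamma_qpp = 0.000000, Gamma_qpq = -0.103089, Gamma_qqq = 0.000000
  tau = 0.500000: gamma = (-0.104167, 0.000000), gamma' = (-0.083333, 1.000000); Gamma_ppp = 0.000000, Gamma_ppq = 0.000000, Gamma_pqq = 0.000000, Gamma_qpp = 0.000000, Gamma_qpq = -0.103049, Gamma_qqq = 0.000000
  tau = 0.625000: gamma = (-0.126302, 0.140625), gamma' = (-0.270833, 1.250000); Gamma_ppp = 0.000000, Gamma_ppq = 0.135774, Gamma_pqq = 0.000000, Gamma_qpp = 0.000000, Gamma_qpq = -0.121945, Gamma_qqq = 0.000000
  tau = 0.750000: gamma = (-0.171875, 0.312500), gamma' = (-0.458333, 1.500000); Gamma_ppp = 0.000000, Gamma_ppq = 0.277236, Gamma_pqq = 0.000000, Gamma_qpp = 0.000000, Gamma_qpq = -0.152480, Gamma_qqq = 0.000000
  tau = 0.875000: gamma = (-0.240885, 0.515625), gamma' = (-0.645833, 1.750000); Gamma_ppp = 0.000000, Gamma_ppq = 0.389476, Gamma_pqq = 0.000000, Gamma_qpp = 0.000000, Gamma_qpq = -0.181952, Gamma_qqq = 0.000000
  tau = 1.000000: gamma = (-0.333333, 0.750000), gamma' = (-0.833333, 2.000000); Gamma_ppp = 0.000000, Gamma_ppq = 0.448133, Gamma_pqq = 0.000000, Gamma_qpp = 0.000000, Gamma_qpq = -0.199170, Gamma_qqq = 0.000000
step 0: V^p = 0.5000, V^q = 1.2500
step 1: k1 = (0.185185, 0.185185), k2 = (0.159773, 0.121605), k3 = (0.158780, 0.120850), k4 = (0.114634, 0.079607); V <- V + (h/6)(k1 + 2k2 + 2k3 + k4): V^p = 0.5390, V^q = 1.2812
step 2: k1 = (0.114629, 0.079604), k2 = (0.058748, 0.056650), k3 = (0.058156, 0.056079), k4 = (0.000000, 0.045922); V <- V + (h/6)(k1 + 2k2 + 2k3 + k4): V^p = 0.5536, V^q = 1.2959
step 3: k1 = (0.000000, 0.045915), k2 = (-0.046086, 0.041392), k3 = (-0.045129, 0.040532), k4 = (-0.059559, 0.032757); V <- V + (h/6)(k1 + 2k2 + 2k3 + k4): V^p = 0.5435, V^q = 1.3060
step 4: k1 = (-0.060061, 0.033034), k2 = (-0.035768, 0.016710), k3 = (-0.038351, 0.017917), k4 = (0.010874, -0.004833); V <- V + (h/6)(k1 + 2k2 + 2k3 + k4): V^p = 0.5352, V^q = 1.3100


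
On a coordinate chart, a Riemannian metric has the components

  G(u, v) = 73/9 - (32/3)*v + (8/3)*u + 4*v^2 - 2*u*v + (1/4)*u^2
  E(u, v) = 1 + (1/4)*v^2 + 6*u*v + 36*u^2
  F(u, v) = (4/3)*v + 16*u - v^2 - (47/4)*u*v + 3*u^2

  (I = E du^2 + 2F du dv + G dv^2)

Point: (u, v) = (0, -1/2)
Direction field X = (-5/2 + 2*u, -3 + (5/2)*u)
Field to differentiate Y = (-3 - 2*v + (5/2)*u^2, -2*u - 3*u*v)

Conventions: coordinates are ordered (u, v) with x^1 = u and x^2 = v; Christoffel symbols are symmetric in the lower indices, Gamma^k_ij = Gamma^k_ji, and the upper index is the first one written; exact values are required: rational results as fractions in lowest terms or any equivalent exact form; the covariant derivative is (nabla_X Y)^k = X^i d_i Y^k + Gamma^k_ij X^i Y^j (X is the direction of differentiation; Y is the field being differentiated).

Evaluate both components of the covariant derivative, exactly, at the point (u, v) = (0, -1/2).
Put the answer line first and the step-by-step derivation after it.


Answer: (nabla_X Y)^u = 11346/2089, (nabla_X Y)^v = 80141/8356

E = 17/16, F = -11/12, G = 130/9 at the point
E_u = -3, E_v = -1/4, F_u = 175/8, F_v = 7/3, G_u = 11/3, G_v = -44/3
EG - F^2 = 2089/144;  g^inv = (144/2089) * [[130/9, 11/12], [11/12, 17/16]]
first-kind symbols [ij,l] = (1/2)(d_i g_jl + d_j g_il - d_l g_ij): [uu,u] = E_u/2 = -3/2, [uu,v] = F_u - E_v/2 = 22, [uv,u] = E_v/2 = -1/8, [uv,v] = G_u/2 = 11/6, [vv,u] = F_v - G_u/2 = 1/2, [vv,v] = G_v/2 = -22/3
Gamma^u_ij = (G*[ij,u] - F*[ij,v])/(EG - F^2), Gamma^v_ij = (E*[ij,v] - F*[ij,u])/(EG - F^2)
Gamma_uuu = -216/2089, Gamma_uuv = -18/2089, Gamma_uvv = 72/2089, Gamma_vuu = 3168/2089, Gamma_vuv = 264/2089, Gamma_vvv = -1056/2089
X = (-5/2, -3), Y = (-2, 0) at the point


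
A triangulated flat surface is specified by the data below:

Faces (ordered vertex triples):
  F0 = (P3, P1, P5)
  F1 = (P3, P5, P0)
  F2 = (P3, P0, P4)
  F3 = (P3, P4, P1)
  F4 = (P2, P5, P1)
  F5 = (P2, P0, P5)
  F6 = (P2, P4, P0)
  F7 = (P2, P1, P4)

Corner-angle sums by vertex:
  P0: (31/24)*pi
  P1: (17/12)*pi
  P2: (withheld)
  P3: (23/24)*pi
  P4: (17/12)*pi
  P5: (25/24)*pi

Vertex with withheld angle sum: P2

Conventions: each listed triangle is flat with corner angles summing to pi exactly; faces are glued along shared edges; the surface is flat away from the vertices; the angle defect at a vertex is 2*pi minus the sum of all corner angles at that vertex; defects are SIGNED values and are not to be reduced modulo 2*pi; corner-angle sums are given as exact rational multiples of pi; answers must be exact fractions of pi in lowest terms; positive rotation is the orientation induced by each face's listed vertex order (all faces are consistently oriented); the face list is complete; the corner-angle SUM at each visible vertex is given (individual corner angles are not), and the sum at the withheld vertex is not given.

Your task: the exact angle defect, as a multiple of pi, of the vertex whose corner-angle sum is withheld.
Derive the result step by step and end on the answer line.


V = 6, E = 12, F = 8; chi = V - E + F = 2
Gauss-Bonnet: total defect = 2*pi*chi = 4*pi; visible defects sum to (31/8)*pi

Answer: defect(P2) = pi/8


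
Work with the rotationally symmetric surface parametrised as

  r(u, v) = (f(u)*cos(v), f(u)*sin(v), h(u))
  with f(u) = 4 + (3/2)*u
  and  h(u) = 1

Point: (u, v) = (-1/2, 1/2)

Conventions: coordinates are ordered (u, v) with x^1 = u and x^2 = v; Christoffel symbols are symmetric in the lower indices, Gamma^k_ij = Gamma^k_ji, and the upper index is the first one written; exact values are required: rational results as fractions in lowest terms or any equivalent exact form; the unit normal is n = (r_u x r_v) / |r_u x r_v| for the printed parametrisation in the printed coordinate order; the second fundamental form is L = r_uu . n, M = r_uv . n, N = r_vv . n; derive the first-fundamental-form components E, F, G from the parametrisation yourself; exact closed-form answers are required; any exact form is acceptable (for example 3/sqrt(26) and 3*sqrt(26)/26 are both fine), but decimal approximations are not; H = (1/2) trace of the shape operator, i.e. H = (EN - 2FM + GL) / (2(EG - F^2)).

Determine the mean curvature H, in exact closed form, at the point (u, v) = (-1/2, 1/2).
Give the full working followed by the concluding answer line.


f = 13/4, f' = 3/2, f'' = 0, h' = 0, h'' = 0
E = 9/4, F = 0, G = 169/16; answer radicand W^2 = 9/4
unnormalised second-form numerators: l = 0, m = 0, n = 0; L = l/sqrt(9/4), and similarly M = m/sqrt(W^2), N = n/sqrt(W^2)
H = (E*n - 2*F*m + G*l) / (2*(EG - F^2)*sqrt(W^2)); E*n - 2*F*m + G*l = 0, EG - F^2 = 1521/64, so H = (0)/sqrt(9/4)

Answer: H = 0


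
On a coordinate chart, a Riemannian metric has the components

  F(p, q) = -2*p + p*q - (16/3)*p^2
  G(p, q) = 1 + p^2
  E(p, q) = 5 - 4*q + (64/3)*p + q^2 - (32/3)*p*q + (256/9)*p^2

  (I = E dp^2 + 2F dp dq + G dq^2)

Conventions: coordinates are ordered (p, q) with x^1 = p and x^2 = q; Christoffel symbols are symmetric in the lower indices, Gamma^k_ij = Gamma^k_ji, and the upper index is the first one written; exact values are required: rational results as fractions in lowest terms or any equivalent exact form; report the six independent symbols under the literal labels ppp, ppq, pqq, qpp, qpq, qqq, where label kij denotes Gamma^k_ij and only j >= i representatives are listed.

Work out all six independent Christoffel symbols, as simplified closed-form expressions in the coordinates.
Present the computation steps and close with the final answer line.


E = 5 - 4*q + (64/3)*p + q^2 - (32/3)*p*q + (256/9)*p^2; F = -2*p + p*q - (16/3)*p^2; G = 1 + p^2
Gamma^k_ij = (1/2) g^{kl} (d_i g_jl + d_j g_il - d_l g_ij), with g^inv = (1/(EG-F^2)) [[G, -F], [-F, E]]
first partials: E_p = 64/3 - (32/3)*q + (512/9)*p, E_q = -4 + 2*q - (32/3)*p, F_p = -2 + q - (32/3)*p, F_q = p, G_p = 2*p, G_q = 0
D = EG - F^2 = 5 - 4*q + (64/3)*p + q^2 - (32/3)*p*q + (265/9)*p^2
expanded: Gamma^p_pp = (G E_p - 2F F_p + F E_q)/(2D), Gamma^p_pq = (G E_q - F G_p)/(2D), Gamma^p_qq = (2G F_q - G G_p - F G_q)/(2D), Gamma^q_pp = (2E F_p - E E_q - F E_p)/(2D), Gamma^q_pq = (E G_p - F E_q)/(2D), Gamma^q_qq = (E G_q - 2F F_q + F G_p)/(2D); substitute and cancel common factors

Answer: Gamma_ppp = (256*p - 48*q + 96)/(265*p^2 - 96*p*q + 192*p + 9*q^2 - 36*q + 45), Gamma_ppq = (-48*p + 9*q - 18)/(265*p^2 - 96*p*q + 192*p + 9*q^2 - 36*q + 45), Gamma_pqq = 0, Gamma_qpp = -48*p/(265*p^2 - 96*p*q + 192*p + 9*q^2 - 36*q + 45), Gamma_qpq = 9*p/(265*p^2 - 96*p*q + 192*p + 9*q^2 - 36*q + 45), Gamma_qqq = 0


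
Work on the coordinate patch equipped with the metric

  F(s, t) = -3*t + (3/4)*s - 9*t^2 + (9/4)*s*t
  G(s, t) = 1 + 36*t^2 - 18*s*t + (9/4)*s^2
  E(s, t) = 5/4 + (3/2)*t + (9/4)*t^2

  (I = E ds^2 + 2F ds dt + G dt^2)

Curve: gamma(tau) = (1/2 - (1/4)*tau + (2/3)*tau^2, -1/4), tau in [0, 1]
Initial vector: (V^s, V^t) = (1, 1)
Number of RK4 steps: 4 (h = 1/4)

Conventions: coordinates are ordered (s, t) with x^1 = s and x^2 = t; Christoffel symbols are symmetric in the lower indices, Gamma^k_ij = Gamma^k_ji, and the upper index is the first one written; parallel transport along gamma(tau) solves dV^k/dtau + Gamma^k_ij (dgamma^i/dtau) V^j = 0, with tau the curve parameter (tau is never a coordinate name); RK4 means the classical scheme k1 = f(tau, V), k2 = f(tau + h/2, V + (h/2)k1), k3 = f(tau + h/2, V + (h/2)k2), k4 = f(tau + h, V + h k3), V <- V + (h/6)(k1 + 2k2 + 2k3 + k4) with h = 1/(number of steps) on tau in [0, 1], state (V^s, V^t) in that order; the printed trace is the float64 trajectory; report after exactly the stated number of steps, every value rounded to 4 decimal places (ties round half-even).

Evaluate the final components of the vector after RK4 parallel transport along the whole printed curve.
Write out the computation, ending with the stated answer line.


gamma'(tau) = (-1/4 + (4/3)*tau, 0); f(tau, V)^k = -Gamma^k_ij(gamma(tau)) gamma'^i(tau) V^j; h = 1/4; intermediate values shown to 6 dp
curve data and Christoffel symbols at the stage parameters:
  tau = 0.000000: gamma = (0.500000, -0.250000), gamma' = (-0.250000, 0.000000); Gamma_sss = 0.000000, Gamma_sst = 0.030848, Gamma_stt = -0.123393, Gamma_tss = 0.000000, Gamma_tst = 0.555270, Gamma_ttt = -2.221080
  tau = 0.125000: gamma = (0.479167, -0.250000), gamma' = (-0.083333, 0.000000); Gamma_sss = 0.000000, Gamma_sst = 0.031574, Gamma_stt = -0.126295, Gamma_tss = 0.000000, Gamma_tst = 0.560434, Gamma_ttt = -2.241737
  tau = 0.250000: gamma = (0.479167, -0.250000), gamma' = (0.083333, 0.000000); Gamma_sss = 0.000000, Gamma_sst = 0.031574, Gamma_stt = -0.126295, Gamma_tss = 0.000000, Gamma_tst = 0.560434, Gamma_ttt = -2.241737
  tau = 0.375000: gamma = (0.500000, -0.250000), gamma' = (0.250000, 0.000000); Gamma_sss = 0.000000, Gamma_sst = 0.030848, Gamma_stt = -0.123393, Gamma_tss = 0.000000, Gamma_tst = 0.555270, Gamma_ttt = -2.221080
  tau = 0.500000: gamma = (0.541667, -0.250000), gamma' = (0.416667, 0.000000); Gamma_sss = 0.000000, Gamma_sst = 0.029466, Gamma_stt = -0.117864, Gamma_tss = 0.000000, Gamma_tst = 0.545120, Gamma_ttt = -2.180479
  tau = 0.625000: gamma = (0.604167, -0.250000), gamma' = (0.583333, 0.000000); Gamma_sss = 0.000000, Gamma_sst = 0.027551, Gamma_stt = -0.110202, Gamma_tss = 0.000000, Gamma_tst = 0.530349, Gamma_ttt = -2.121395
  tau = 0.750000: gamma = (0.687500, -0.250000), gamma' = (0.750000, 0.000000); Gamma_sss = 0.000000, Gamma_sst = 0.025260, Gamma_stt = -0.101039, Gamma_tss = 0.000000, Gamma_tst = 0.511512, Gamma_ttt = -2.046047
  tau = 0.875000: gamma = (0.791667, -0.250000), gamma' = (0.916667, 0.000000); Gamma_sss = 0.000000, Gamma_sst = 0.022760, Gamma_stt = -0.091038, Gamma_tss = 0.000000, Gamma_tst = 0.489331, Gamma_ttt = -1.957326
  tau = 1.000000: gamma = (0.916667, -0.250000), gamma' = (1.083333, 0.000000); Gamma_sss = 0.000000, Gamma_sst = 0.020202, Gamma_stt = -0.080808, Gamma_tss = 0.000000, Gamma_tst = 0.464646, Gamma_ttt = -1.858586
step 0: V^s = 1.0000, V^t = 1.0000
step 1: k1 = (0.007712, 0.138817), k2 = (0.002677, 0.047513), k3 = (0.002647, 0.046980), k4 = (-0.002662, -0.047251); V <- V + (h/6)(k1 + 2k2 + 2k3 + k4): V^s = 1.0007, V^t = 1.0117
step 2: k1 = (-0.002662, -0.047249), k2 = (-0.007757, -0.139620), k3 = (-0.007668, -0.138017), k4 = (-0.011997, -0.221951); V <- V + (h/6)(k1 + 2k2 + 2k3 + k4): V^s = 0.9988, V^t = 0.9773
step 3: k1 = (-0.011999, -0.221986), k2 = (-0.015261, -0.293774), k3 = (-0.015117, -0.290998), k4 = (-0.017137, -0.347030); V <- V + (h/6)(k1 + 2k2 + 2k3 + k4): V^s = 0.9950, V^t = 0.9049
step 4: k1 = (-0.017143, -0.347149), k2 = (-0.017974, -0.386430), k3 = (-0.017871, -0.384228), k4 = (-0.017702, -0.407143); V <- V + (h/6)(k1 + 2k2 + 2k3 + k4): V^s = 0.9906, V^t = 0.8092

Answer: V^s = 0.9906, V^t = 0.8092


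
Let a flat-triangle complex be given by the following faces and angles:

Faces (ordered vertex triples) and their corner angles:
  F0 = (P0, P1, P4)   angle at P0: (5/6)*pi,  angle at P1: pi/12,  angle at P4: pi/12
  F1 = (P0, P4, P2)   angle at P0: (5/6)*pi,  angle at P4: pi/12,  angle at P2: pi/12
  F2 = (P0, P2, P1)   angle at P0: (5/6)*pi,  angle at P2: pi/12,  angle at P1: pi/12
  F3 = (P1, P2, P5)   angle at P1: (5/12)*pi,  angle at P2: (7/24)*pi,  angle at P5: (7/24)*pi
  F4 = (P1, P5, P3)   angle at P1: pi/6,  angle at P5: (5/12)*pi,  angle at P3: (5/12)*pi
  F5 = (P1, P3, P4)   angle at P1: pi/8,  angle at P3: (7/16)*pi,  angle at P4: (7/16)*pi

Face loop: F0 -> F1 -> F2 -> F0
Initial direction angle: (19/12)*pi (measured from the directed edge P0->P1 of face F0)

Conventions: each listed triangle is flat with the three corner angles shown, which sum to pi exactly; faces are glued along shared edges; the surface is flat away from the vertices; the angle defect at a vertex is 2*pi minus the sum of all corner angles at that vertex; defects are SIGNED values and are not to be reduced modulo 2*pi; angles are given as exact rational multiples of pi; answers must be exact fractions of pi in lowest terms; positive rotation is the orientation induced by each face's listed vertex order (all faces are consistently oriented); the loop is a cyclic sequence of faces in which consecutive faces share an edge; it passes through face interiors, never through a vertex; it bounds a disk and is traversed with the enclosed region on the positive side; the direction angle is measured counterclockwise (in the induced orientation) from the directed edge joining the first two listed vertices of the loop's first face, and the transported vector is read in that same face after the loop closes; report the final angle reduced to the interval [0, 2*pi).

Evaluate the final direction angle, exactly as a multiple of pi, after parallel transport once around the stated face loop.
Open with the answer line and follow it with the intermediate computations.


Answer: final direction angle = (13/12)*pi

enclosed vertex P0: corner angles sum to (5/2)*pi, defect = 2*pi - (5/2)*pi = -pi/2
adding the enclosed defects to the starting angle (mod 2*pi, induced orientation) gives the holonomy
final angle = (19/12)*pi - pi/2 = (13/12)*pi (mod 2*pi)


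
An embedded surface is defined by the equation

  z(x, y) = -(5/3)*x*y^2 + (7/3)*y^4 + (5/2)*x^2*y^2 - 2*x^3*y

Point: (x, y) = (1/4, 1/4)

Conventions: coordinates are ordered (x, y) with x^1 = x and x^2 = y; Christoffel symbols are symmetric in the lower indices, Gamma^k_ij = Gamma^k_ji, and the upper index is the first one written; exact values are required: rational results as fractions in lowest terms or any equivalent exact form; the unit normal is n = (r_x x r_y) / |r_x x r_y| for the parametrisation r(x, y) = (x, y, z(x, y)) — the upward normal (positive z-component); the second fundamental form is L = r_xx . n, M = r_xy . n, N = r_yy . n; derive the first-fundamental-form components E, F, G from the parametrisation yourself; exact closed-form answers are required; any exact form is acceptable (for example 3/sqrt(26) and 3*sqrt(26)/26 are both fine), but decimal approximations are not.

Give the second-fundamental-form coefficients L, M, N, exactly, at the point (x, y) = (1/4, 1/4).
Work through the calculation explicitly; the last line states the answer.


z_x = -23/192, z_y = -1/64, z_xx = -7/16, z_xy = -7/12, z_yy = 59/48
E = 37393/36864, F = 23/12288, G = 4097/4096; answer radicand W^2 = 18701/18432
unnormalised second-form numerators: l = -7/16, m = -7/12, n = 59/48; L = l/sqrt(18701/18432), and similarly M = m/sqrt(W^2), N = n/sqrt(W^2)

Answer: L = -42*sqrt(37402)/18701, M = -56*sqrt(37402)/18701, N = 118*sqrt(37402)/18701


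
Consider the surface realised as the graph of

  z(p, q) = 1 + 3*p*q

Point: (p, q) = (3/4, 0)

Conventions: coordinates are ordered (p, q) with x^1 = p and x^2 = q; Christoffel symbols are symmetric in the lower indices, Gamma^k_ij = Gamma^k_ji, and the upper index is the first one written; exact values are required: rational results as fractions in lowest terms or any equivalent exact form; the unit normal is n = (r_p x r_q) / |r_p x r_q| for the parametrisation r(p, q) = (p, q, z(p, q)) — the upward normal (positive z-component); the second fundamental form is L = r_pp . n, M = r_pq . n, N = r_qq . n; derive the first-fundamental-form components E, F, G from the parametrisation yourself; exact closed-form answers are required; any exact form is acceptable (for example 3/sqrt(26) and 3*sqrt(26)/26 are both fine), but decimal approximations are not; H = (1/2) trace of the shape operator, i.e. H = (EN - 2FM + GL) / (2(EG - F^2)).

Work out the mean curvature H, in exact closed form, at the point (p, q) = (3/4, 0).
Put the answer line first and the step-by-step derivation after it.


Answer: H = 0

z_p = 0, z_q = 9/4, z_pp = 0, z_pq = 3, z_qq = 0
E = 1, F = 0, G = 97/16; answer radicand W^2 = 97/16
unnormalised second-form numerators: l = 0, m = 3, n = 0; L = l/sqrt(97/16), and similarly M = m/sqrt(W^2), N = n/sqrt(W^2)
H = (E*n - 2*F*m + G*l) / (2*(EG - F^2)*sqrt(W^2)); E*n - 2*F*m + G*l = 0, EG - F^2 = 97/16, so H = (0)/sqrt(97/16)


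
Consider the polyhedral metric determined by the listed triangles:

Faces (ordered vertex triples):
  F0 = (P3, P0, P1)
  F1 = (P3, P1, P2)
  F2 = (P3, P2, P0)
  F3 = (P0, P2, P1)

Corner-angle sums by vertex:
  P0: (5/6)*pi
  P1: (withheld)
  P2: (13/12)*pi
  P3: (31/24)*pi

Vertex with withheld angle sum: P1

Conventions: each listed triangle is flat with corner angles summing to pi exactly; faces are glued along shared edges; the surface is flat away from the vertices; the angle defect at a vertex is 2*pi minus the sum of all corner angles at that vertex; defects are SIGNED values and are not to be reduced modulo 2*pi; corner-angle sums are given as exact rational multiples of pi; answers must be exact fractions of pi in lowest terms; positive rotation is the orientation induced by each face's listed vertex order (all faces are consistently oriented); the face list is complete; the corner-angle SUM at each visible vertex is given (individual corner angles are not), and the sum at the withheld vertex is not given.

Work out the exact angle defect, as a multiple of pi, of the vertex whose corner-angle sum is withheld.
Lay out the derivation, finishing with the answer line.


V = 4, E = 6, F = 4; chi = V - E + F = 2
Gauss-Bonnet: total defect = 2*pi*chi = 4*pi; visible defects sum to (67/24)*pi

Answer: defect(P1) = (29/24)*pi


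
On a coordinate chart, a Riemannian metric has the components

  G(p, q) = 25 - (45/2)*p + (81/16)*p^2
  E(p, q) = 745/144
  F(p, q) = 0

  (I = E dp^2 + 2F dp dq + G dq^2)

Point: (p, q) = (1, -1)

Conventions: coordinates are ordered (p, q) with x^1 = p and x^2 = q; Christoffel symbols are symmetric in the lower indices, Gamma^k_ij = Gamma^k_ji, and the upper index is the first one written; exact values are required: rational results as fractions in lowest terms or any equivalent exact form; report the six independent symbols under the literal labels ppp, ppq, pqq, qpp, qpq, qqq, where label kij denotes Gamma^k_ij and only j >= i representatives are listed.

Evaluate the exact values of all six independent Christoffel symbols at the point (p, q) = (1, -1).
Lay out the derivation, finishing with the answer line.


E = 745/144, F = 0, G = 121/16 at the point
E_p = 0, E_q = 0, F_p = 0, F_q = 0, G_p = -99/8, G_q = 0
EG - F^2 = 90145/2304;  g^inv = (2304/90145) * [[121/16, 0], [0, 745/144]]
first-kind symbols [ij,l] = (1/2)(d_i g_jl + d_j g_il - d_l g_ij): [pp,p] = E_p/2 = 0, [pp,q] = F_p - E_q/2 = 0, [pq,p] = E_q/2 = 0, [pq,q] = G_p/2 = -99/16, [qq,p] = F_q - G_p/2 = 99/16, [qq,q] = G_q/2 = 0
Gamma^p_ij = (G*[ij,p] - F*[ij,q])/(EG - F^2), Gamma^q_ij = (E*[ij,q] - F*[ij,p])/(EG - F^2)

Answer: Gamma_ppp = 0, Gamma_ppq = 0, Gamma_pqq = 891/745, Gamma_qpp = 0, Gamma_qpq = -9/11, Gamma_qqq = 0


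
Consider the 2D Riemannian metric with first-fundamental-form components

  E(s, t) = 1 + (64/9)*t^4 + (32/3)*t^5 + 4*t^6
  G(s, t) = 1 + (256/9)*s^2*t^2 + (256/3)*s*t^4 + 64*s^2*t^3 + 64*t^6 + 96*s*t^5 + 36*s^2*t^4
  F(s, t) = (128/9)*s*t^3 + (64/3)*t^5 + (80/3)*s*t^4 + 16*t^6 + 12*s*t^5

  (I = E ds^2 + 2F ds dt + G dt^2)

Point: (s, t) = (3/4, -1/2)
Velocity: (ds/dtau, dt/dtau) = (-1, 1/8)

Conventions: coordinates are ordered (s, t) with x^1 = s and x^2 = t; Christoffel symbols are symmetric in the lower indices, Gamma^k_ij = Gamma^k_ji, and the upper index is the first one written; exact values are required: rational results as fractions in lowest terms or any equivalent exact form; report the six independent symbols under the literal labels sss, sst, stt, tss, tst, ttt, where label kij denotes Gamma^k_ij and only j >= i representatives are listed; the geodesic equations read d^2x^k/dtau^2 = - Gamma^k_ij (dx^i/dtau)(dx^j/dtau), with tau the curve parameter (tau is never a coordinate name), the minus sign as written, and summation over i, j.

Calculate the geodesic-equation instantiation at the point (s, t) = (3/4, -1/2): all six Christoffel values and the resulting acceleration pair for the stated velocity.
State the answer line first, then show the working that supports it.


Answer: Gamma_sss = 0, Gamma_sst = -280/2701, Gamma_stt = 1320/2701, Gamma_tss = 0, Gamma_tst = 1260/2701, Gamma_ttt = -5940/2701; accelerations (d^2s/dtau^2, d^2t/dtau^2) = (-725/21608, 6525/43216)

E = 169/144, F = -25/32, G = 289/64 at the point
E_s = 0, E_t = -35/36, F_s = -35/72, F_t = 215/48, G_s = 35/8, G_t = -165/8
EG - F^2 = 2701/576;  g^inv = (576/2701) * [[289/64, 25/32], [25/32, 169/144]]
first-kind symbols [ij,l] = (1/2)(d_i g_jl + d_j g_il - d_l g_ij): [ss,s] = E_s/2 = 0, [ss,t] = F_s - E_t/2 = 0, [st,s] = E_t/2 = -35/72, [st,t] = G_s/2 = 35/16, [tt,s] = F_t - G_s/2 = 55/24, [tt,t] = G_t/2 = -165/16
Gamma^s_ij = (G*[ij,s] - F*[ij,t])/(EG - F^2), Gamma^t_ij = (E*[ij,t] - F*[ij,s])/(EG - F^2)
Gamma_sss = 0, Gamma_sst = -280/2701, Gamma_stt = 1320/2701, Gamma_tss = 0, Gamma_tst = 1260/2701, Gamma_ttt = -5940/2701
d^2s/dtau^2 = -(Gamma_sss*(-1)^2 + 2*Gamma_sst*(-1)*(1/8) + Gamma_stt*(1/8)^2) = -725/21608
d^2t/dtau^2 = -(Gamma_tss*(-1)^2 + 2*Gamma_tst*(-1)*(1/8) + Gamma_ttt*(1/8)^2) = 6525/43216


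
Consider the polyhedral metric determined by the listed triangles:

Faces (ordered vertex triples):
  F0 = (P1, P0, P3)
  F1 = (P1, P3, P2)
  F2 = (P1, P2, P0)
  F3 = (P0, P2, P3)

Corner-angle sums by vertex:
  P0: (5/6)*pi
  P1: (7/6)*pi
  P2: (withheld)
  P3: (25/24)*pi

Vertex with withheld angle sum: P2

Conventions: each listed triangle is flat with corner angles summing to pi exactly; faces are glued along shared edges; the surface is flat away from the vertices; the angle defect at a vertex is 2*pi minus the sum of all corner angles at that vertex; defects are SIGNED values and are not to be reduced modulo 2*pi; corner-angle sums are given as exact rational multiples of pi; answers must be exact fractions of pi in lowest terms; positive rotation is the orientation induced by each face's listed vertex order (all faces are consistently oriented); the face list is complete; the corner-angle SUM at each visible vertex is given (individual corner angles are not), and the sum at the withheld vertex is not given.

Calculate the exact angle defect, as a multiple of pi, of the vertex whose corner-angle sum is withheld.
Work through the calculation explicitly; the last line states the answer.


V = 4, E = 6, F = 4; chi = V - E + F = 2
Gauss-Bonnet: total defect = 2*pi*chi = 4*pi; visible defects sum to (71/24)*pi

Answer: defect(P2) = (25/24)*pi


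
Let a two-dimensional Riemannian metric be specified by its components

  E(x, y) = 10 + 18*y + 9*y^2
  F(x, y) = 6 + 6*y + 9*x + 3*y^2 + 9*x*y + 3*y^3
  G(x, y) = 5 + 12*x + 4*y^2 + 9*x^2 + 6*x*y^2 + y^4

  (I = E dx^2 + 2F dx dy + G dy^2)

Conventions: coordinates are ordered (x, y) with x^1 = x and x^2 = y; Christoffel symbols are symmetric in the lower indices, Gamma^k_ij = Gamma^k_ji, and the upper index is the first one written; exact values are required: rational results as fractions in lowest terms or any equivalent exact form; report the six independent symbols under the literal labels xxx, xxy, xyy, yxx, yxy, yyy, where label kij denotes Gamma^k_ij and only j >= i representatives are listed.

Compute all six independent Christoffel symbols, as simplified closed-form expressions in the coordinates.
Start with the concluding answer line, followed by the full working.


Answer: Gamma_xxx = 0, Gamma_xxy = (9*y + 9)/(9*x^2 + 6*x*y^2 + 12*x + y^4 + 13*y^2 + 18*y + 14), Gamma_xyy = (6*y^2 + 6*y)/(9*x^2 + 6*x*y^2 + 12*x + y^4 + 13*y^2 + 18*y + 14), Gamma_yxx = 0, Gamma_yxy = (9*x + 3*y^2 + 6)/(9*x^2 + 6*x*y^2 + 12*x + y^4 + 13*y^2 + 18*y + 14), Gamma_yyy = (6*x*y + 2*y^3 + 4*y)/(9*x^2 + 6*x*y^2 + 12*x + y^4 + 13*y^2 + 18*y + 14)

E = 10 + 18*y + 9*y^2; F = 6 + 6*y + 9*x + 3*y^2 + 9*x*y + 3*y^3; G = 5 + 12*x + 4*y^2 + 9*x^2 + 6*x*y^2 + y^4
Gamma^k_ij = (1/2) g^{kl} (d_i g_jl + d_j g_il - d_l g_ij), with g^inv = (1/(EG-F^2)) [[G, -F], [-F, E]]
first partials: E_x = 0, E_y = 18 + 18*y, F_x = 9 + 9*y, F_y = 6 + 6*y + 9*x + 9*y^2, G_x = 12 + 18*x + 6*y^2, G_y = 8*y + 12*x*y + 4*y^3
D = EG - F^2 = 14 + 18*y + 12*x + 13*y^2 + 9*x^2 + 6*x*y^2 + y^4
expanded: Gamma^x_xx = (G E_x - 2F F_x + F E_y)/(2D), Gamma^x_xy = (G E_y - F G_x)/(2D), Gamma^x_yy = (2G F_y - G G_x - F G_y)/(2D), Gamma^y_xx = (2E F_x - E E_y - F E_x)/(2D), Gamma^y_xy = (E G_x - F E_y)/(2D), Gamma^y_yy = (E G_y - 2F F_y + F G_x)/(2D); substitute and cancel common factors


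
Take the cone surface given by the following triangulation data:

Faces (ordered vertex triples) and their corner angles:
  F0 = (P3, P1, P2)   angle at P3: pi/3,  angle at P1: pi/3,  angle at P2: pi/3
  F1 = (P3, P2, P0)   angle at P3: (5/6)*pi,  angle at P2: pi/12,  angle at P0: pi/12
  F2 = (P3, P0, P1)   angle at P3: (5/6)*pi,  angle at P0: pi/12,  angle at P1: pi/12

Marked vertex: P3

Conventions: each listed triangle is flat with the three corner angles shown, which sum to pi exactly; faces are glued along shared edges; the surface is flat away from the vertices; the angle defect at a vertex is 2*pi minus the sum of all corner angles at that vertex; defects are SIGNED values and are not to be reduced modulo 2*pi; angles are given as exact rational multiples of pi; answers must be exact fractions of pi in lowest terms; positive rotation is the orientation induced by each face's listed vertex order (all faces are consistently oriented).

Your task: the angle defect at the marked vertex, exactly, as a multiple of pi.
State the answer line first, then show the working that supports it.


Answer: defect(P3) = 0

Sum of corner angles at P3: 2*pi
defect = 2*pi - 2*pi


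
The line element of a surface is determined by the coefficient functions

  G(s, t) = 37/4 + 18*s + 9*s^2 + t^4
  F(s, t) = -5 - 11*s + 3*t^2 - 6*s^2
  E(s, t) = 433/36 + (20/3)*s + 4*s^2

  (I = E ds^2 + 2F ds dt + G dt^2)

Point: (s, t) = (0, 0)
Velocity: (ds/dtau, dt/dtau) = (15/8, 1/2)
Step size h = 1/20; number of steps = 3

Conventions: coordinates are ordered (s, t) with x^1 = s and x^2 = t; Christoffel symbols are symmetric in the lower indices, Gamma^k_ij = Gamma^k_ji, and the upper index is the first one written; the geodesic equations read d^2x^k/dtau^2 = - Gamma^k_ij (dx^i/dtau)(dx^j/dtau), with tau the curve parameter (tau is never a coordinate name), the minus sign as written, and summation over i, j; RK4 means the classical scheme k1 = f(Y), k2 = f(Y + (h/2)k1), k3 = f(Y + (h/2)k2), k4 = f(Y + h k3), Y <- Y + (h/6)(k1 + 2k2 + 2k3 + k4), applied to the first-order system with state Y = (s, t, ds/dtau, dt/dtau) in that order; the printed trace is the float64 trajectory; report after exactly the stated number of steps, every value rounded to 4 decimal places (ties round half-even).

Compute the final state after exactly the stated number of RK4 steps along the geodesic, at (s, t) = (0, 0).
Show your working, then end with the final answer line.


f(Y) = (ds/dtau, dt/dtau, -Gamma^s_ij Y'^i Y'^j, -Gamma^t_ij Y'^i Y'^j) with the Gammas evaluated at the stage position; h = 0.050000; intermediate values shown to 6 dp
step 0: s = 0.0000, t = 0.0000, ds/dtau = 1.8750, dt/dtau = 0.5000
step 1:
  k1: at (s, t) = (0.000000, 0.000000), (ds/dtau, dt/dtau) = (1.875000, 0.500000); Gamma_sss = -0.280171, Gamma_sst = 0.521697, Gamma_stt = -0.965140, Gamma_tss = -1.340633, Gamma_tst = 1.254971, Gamma_ttt = -0.521697; k1 = (1.875000, 0.500000, 0.248078, 2.490515)
  k2: at (s, t) = (0.046875, 0.012500), (ds/dtau, dt/dtau) = (1.881202, 0.562263); Gamma_sss = -0.300152, Gamma_sst = 0.552182, Gamma_stt = -1.002118, Gamma_tss = -1.307343, Gamma_tst = 1.233449, Gamma_ttt = -0.547786; k2 = (1.881202, 0.562263, 0.210906, 2.190446)
  k3: at (s, t) = (0.047030, 0.014057), (ds/dtau, dt/dtau) = (1.880273, 0.554761); Gamma_sss = -0.300199, Gamma_sst = 0.552262, Gamma_stt = -1.001251, Gamma_tss = -1.307224, Gamma_tst = 1.233366, Gamma_ttt = -0.547319; k3 = (1.880273, 0.554761, 0.217345, 2.216982)
  k4: at (s, t) = (0.094014, 0.027738), (ds/dtau, dt/dtau) = (1.885867, 0.610849); Gamma_sss = -0.320054, Gamma_sst = 0.582581, Gamma_stt = -1.037414, Gamma_tss = -1.277075, Gamma_tst = 1.214961, Gamma_ttt = -0.572728; k4 = (1.885867, 0.610849, 0.183124, 1.956392)
  Y <- Y + (h/6)(k1 + 2k2 + 2k3 + k4): s = 0.0940, t = 0.0279, ds/dtau = 1.8857, dt/dtau = 0.6105
step 2:
  k1: at (s, t) = (0.094032, 0.027874), (ds/dtau, dt/dtau) = (1.885731, 0.610515); Gamma_sss = -0.320058, Gamma_sst = 0.582589, Gamma_stt = -1.037341, Gamma_tss = -1.277061, Gamma_tst = 1.214952, Gamma_ttt = -0.572688; k1 = (1.885731, 0.610515, 0.183337, 1.957195)
  k2: at (s, t) = (0.141175, 0.043137), (ds/dtau, dt/dtau) = (1.890314, 0.659445); Gamma_sss = -0.339764, Gamma_sst = 0.612727, Gamma_stt = -1.072423, Gamma_tss = -1.249676, Gamma_tst = 1.199244, Gamma_ttt = -0.597267; k2 = (1.890314, 0.659445, 0.152836, 1.735331)
  k3: at (s, t) = (0.141290, 0.044360), (ds/dtau, dt/dtau) = (1.889552, 0.653898); Gamma_sss = -0.339763, Gamma_sst = 0.612748, Gamma_stt = -1.071705, Gamma_tss = -1.249577, Gamma_tst = 1.199164, Gamma_ttt = -0.596850; k3 = (1.889552, 0.653898, 0.157143, 1.753388)
  k4: at (s, t) = (0.188509, 0.060569), (ds/dtau, dt/dtau) = (1.893588, 0.698184); Gamma_sss = -0.359237, Gamma_sst = 0.642597, Gamma_stt = -1.105963, Gamma_tss = -1.224705, Gamma_tst = 1.185836, Gamma_ttt = -0.620715; k4 = (1.893588, 0.698184, 0.128103, 1.558446)
  Y <- Y + (h/6)(k1 + 2k2 + 2k3 + k4): s = 0.1885, t = 0.0607, ds/dtau = 1.8935, dt/dtau = 0.6980
step 3:
  k1: at (s, t) = (0.188524, 0.060669), (ds/dtau, dt/dtau) = (1.893493, 0.697957); Gamma_sss = -0.359238, Gamma_sst = 0.642600, Gamma_stt = -1.105908, Gamma_tss = -1.224694, Gamma_tst = 1.185827, Gamma_ttt = -0.620682; k1 = (1.893493, 0.697957, 0.128227, 1.558950)
  k2: at (s, t) = (0.235861, 0.078118), (ds/dtau, dt/dtau) = (1.896698, 0.736931); Gamma_sss = -0.378451, Gamma_sst = 0.672128, Gamma_stt = -1.139119, Gamma_tss = -1.202029, Gamma_tst = 1.174550, Gamma_ttt = -0.643704; k2 = (1.896698, 0.736931, 0.101167, 1.390413)
  k3: at (s, t) = (0.235941, 0.079092), (ds/dtau, dt/dtau) = (1.896022, 0.732717); Gamma_sss = -0.378415, Gamma_sst = 0.672103, Gamma_stt = -1.138505, Gamma_tss = -1.201942, Gamma_tst = 1.174469, Gamma_ttt = -0.643325; k3 = (1.896022, 0.732717, 0.104163, 1.402989)
  k4: at (s, t) = (0.283325, 0.097305), (ds/dtau, dt/dtau) = (1.898701, 0.768106); Gamma_sss = -0.397305, Gamma_sst = 0.701221, Gamma_stt = -1.170840, Gamma_tss = -1.181281, Gamma_tst = 1.164994, Gamma_ttt = -0.665590; k4 = (1.898701, 0.768106, 0.077765, 1.253217)
  Y <- Y + (h/6)(k1 + 2k2 + 2k3 + k4): s = 0.2833, t = 0.0974, ds/dtau = 1.8986, dt/dtau = 0.7679

Answer: s = 0.2833, t = 0.0974, ds/dtau = 1.8986, dt/dtau = 0.7679


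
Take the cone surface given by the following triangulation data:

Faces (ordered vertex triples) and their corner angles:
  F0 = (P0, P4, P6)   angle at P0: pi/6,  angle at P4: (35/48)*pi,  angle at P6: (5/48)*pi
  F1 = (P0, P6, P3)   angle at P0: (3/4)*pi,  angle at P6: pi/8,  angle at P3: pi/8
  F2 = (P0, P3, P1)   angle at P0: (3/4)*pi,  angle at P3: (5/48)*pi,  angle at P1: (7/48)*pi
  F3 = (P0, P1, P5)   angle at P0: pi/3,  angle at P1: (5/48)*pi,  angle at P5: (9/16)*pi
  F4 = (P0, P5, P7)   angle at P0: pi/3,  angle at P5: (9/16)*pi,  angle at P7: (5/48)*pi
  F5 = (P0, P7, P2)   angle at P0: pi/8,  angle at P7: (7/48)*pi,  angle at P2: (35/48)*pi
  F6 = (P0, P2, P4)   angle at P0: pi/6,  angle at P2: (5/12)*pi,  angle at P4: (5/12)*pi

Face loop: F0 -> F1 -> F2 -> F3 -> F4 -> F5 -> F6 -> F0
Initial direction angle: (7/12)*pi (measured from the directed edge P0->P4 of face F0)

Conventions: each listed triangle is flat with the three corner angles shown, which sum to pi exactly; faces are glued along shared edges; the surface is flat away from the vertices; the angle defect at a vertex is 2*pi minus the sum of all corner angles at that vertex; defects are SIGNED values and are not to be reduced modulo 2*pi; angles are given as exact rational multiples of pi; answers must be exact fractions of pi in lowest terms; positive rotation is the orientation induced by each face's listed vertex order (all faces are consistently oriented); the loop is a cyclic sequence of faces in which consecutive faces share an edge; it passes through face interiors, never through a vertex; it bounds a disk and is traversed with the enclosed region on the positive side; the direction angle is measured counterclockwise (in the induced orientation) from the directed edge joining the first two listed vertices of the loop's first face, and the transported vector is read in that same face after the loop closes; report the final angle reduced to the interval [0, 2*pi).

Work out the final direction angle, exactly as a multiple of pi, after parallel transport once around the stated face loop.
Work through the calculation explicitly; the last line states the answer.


enclosed vertex P0: corner angles sum to (21/8)*pi, defect = 2*pi - (21/8)*pi = (-5/8)*pi
the rotation equals the total enclosed defect, so the final angle is initial + defects (mod 2*pi)
final angle = (7/12)*pi - (5/8)*pi = (47/24)*pi (mod 2*pi)

Answer: final direction angle = (47/24)*pi
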